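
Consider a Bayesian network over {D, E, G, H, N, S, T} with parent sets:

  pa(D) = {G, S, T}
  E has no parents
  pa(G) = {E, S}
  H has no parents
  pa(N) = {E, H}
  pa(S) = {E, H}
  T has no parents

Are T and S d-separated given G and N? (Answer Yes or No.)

Yes

There are 4 undirected paths between T and S; checking each against the conditioning set {G, N}:
Path 1: T → D ← G ← E → N ← H → S
  D is a collider here and neither D nor any of its descendants is conditioned on, so the collider stays closed — the path is blocked at D.
Path 2: T → D ← G ← E → S
  D is a collider here and neither D nor any of its descendants is conditioned on, so the collider stays closed — the path is blocked at D.
Path 3: T → D ← G ← S
  D is a collider here and neither D nor any of its descendants is conditioned on, so the collider stays closed — the path is blocked at D.
Path 4: T → D ← S
  D is a collider here and neither D nor any of its descendants is conditioned on, so the collider stays closed — the path is blocked at D.
All paths are blocked; T ⊥ S | {G, N} holds.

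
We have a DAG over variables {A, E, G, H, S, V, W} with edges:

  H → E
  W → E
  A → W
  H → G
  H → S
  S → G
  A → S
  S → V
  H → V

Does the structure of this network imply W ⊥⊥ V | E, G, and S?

No

6 paths connect W and V; each must be blocked for d-separation to hold:
  1. W ← A → S ← H → V — A:fork[open]; S:collider[open]; H:fork[open] ⇒ active
  2. W ← A → S → G ← H → V — A:fork[open]; S:chain[blocks]; G:collider[open]; H:fork[open] ⇒ blocked
  3. W ← A → S → V — A:fork[open]; S:chain[blocks] ⇒ blocked
  4. W → E ← H → G ← S → V — E:collider[open]; H:fork[open]; G:collider[open]; S:fork[blocks] ⇒ blocked
  5. W → E ← H → S → V — E:collider[open]; H:fork[open]; S:chain[blocks] ⇒ blocked
  6. W → E ← H → V — E:collider[open]; H:fork[open] ⇒ active
At least one path is unblocked, so d-separation fails.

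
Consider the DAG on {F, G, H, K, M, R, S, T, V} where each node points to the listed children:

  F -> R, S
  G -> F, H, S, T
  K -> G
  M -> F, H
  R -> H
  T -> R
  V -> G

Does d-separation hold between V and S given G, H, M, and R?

Yes — V and S are d-separated given {G, H, M, R}.

There are 6 undirected paths between V and S; checking each against the conditioning set {G, H, M, R}:
  1. V → G → F → S — G:chain[blocks]; F:chain[open] ⇒ blocked
  2. V → G → T → R ← F → S — G:chain[blocks]; T:chain[open]; R:collider[open]; F:fork[open] ⇒ blocked
  3. V → G → T → R → H ← M → F → S — G:chain[blocks]; T:chain[open]; R:chain[blocks]; H:collider[open]; M:fork[blocks]; F:chain[open] ⇒ blocked
  4. V → G → S — G:chain[blocks] ⇒ blocked
  5. V → G → H ← R ← F → S — G:chain[blocks]; H:collider[open]; R:chain[blocks]; F:fork[open] ⇒ blocked
  6. V → G → H ← M → F → S — G:chain[blocks]; H:collider[open]; M:fork[blocks]; F:chain[open] ⇒ blocked
All paths are blocked; V ⊥ S | {G, H, M, R} holds.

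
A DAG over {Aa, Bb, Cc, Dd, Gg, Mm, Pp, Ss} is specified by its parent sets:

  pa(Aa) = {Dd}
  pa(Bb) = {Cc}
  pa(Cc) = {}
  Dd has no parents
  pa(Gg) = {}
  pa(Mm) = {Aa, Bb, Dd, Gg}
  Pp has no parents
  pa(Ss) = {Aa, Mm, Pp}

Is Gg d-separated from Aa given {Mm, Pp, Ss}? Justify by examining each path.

We examine all 3 paths between Gg and Aa:
  1. Gg → Mm → Ss ← Aa — Mm:chain[blocks]; Ss:collider[open] ⇒ blocked
  2. Gg → Mm ← Aa — Mm:collider[open] ⇒ active
  3. Gg → Mm ← Dd → Aa — Mm:collider[open]; Dd:fork[open] ⇒ active
Since the path Gg → Mm ← Aa is active, Gg and Aa are not d-separated given {Mm, Pp, Ss}.

No — Gg and Aa are not d-separated given {Mm, Pp, Ss}.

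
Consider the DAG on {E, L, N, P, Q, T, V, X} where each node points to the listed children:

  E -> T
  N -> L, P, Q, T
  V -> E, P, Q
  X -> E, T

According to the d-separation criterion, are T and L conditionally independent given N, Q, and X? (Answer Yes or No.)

We examine all 5 paths between T and L:
  1. T ← E ← V → Q ← N → L — E:chain[open]; V:fork[open]; Q:collider[open]; N:fork[blocks] ⇒ blocked
  2. T ← E ← V → P ← N → L — E:chain[open]; V:fork[open]; P:collider[blocks]; N:fork[blocks] ⇒ blocked
  3. T ← N → L — N:fork[blocks] ⇒ blocked
  4. T ← X → E ← V → Q ← N → L — X:fork[blocks]; E:collider[blocks]; V:fork[open]; Q:collider[open]; N:fork[blocks] ⇒ blocked
  5. T ← X → E ← V → P ← N → L — X:fork[blocks]; E:collider[blocks]; V:fork[open]; P:collider[blocks]; N:fork[blocks] ⇒ blocked
All paths are blocked; T ⊥ L | {N, Q, X} holds.

Yes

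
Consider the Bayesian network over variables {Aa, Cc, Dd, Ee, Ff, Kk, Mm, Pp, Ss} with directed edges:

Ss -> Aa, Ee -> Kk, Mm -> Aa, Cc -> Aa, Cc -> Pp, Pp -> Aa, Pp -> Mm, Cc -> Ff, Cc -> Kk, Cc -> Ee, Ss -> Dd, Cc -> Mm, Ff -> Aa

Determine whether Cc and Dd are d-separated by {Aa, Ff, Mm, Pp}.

No

Enumerating the 6 paths from Cc to Dd and testing each for blocking by {Aa, Ff, Mm, Pp}:
Path 1: Cc → Aa ← Ss → Dd
  Aa is a collider and Aa is conditioned on, which opens it; Ss is a fork and Ss is not conditioned on — no node blocks this path, so it is active.
Path 2: Cc → Ff → Aa ← Ss → Dd
  Ff is a chain here and Ff is conditioned on, so the path is blocked at Ff.
Path 3: Cc → Mm → Aa ← Ss → Dd
  Mm is a chain here and Mm is conditioned on, so the path is blocked at Mm.
Path 4: Cc → Mm ← Pp → Aa ← Ss → Dd
  Pp is a fork here and Pp is conditioned on, so the path is blocked at Pp.
Path 5: Cc → Pp → Aa ← Ss → Dd
  Pp is a chain here and Pp is conditioned on, so the path is blocked at Pp.
Path 6: Cc → Pp → Mm → Aa ← Ss → Dd
  Pp is a chain here and Pp is conditioned on, so the path is blocked at Pp.
Since the path Cc → Aa ← Ss → Dd is active, Cc and Dd are not d-separated given {Aa, Ff, Mm, Pp}.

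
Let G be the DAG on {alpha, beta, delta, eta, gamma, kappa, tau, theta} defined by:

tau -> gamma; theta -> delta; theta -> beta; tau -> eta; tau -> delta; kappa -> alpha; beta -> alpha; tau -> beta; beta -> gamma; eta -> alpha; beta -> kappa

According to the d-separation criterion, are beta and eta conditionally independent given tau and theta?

Yes

Enumerating the 5 paths from beta to eta and testing each for blocking by {tau, theta}:
Path 1: beta ← tau → eta
  tau is a fork here and tau is conditioned on, so the path is blocked at tau.
Path 2: beta ← theta → delta ← tau → eta
  theta is a fork here and theta is conditioned on, so the path is blocked at theta.
Path 3: beta → kappa → alpha ← eta
  alpha is a collider here and neither alpha nor any of its descendants is conditioned on, so the collider stays closed — the path is blocked at alpha.
Path 4: beta → alpha ← eta
  alpha is a collider here and neither alpha nor any of its descendants is conditioned on, so the collider stays closed — the path is blocked at alpha.
Path 5: beta → gamma ← tau → eta
  gamma is a collider here and neither gamma nor any of its descendants is conditioned on, so the collider stays closed — the path is blocked at gamma.
All paths are blocked; beta ⊥ eta | {tau, theta} holds.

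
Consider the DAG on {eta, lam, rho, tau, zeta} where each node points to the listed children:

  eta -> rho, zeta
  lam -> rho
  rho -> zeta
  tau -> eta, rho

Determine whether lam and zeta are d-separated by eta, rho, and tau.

We examine all 3 paths between lam and zeta:
  1. lam → rho → zeta — rho:chain[blocks] ⇒ blocked
  2. lam → rho ← tau → eta → zeta — rho:collider[open]; tau:fork[blocks]; eta:chain[blocks] ⇒ blocked
  3. lam → rho ← eta → zeta — rho:collider[open]; eta:fork[blocks] ⇒ blocked
All paths are blocked; lam ⊥ zeta | {eta, rho, tau} holds.

Yes — lam and zeta are d-separated given {eta, rho, tau}.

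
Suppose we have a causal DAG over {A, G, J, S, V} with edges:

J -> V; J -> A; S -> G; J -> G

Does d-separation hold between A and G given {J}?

The only undirected path from A to G is:
Path 1: A ← J → G
  J is a fork here and J is conditioned on, so the path is blocked at J.
All paths are blocked; A ⊥ G | {J} holds.

Yes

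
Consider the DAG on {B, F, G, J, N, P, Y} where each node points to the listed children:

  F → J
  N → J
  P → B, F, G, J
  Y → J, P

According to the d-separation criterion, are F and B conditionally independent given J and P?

There are 3 undirected paths between F and B; checking each against the conditioning set {J, P}:
  1. F → J ← Y → P → B — J:collider[open]; Y:fork[open]; P:chain[blocks] ⇒ blocked
  2. F → J ← P → B — J:collider[open]; P:fork[blocks] ⇒ blocked
  3. F ← P → B — P:fork[blocks] ⇒ blocked
All paths are blocked; F ⊥ B | {J, P} holds.

Yes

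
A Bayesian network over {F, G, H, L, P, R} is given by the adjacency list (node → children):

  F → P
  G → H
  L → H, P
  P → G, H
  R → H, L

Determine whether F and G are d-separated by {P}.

Enumerating the 4 paths from F to G and testing each for blocking by {P}:
Path 1: F → P → H ← G
  P is a chain here and P is conditioned on, so the path is blocked at P.
Path 2: F → P ← L ← R → H ← G
  H is a collider here and neither H nor any of its descendants is conditioned on, so the collider stays closed — the path is blocked at H.
Path 3: F → P ← L → H ← G
  H is a collider here and neither H nor any of its descendants is conditioned on, so the collider stays closed — the path is blocked at H.
Path 4: F → P → G
  P is a chain here and P is conditioned on, so the path is blocked at P.
All paths are blocked; F ⊥ G | {P} holds.

Yes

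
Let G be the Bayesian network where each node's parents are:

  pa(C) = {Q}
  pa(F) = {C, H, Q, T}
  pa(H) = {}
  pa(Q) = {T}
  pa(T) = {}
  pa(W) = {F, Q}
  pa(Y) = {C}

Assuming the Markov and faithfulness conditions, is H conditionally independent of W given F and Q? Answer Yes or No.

Yes

There are 4 undirected paths between H and W; checking each against the conditioning set {F, Q}:
Path 1: H → F → W
  F is a chain here and F is conditioned on, so the path is blocked at F.
Path 2: H → F ← Q → W
  Q is a fork here and Q is conditioned on, so the path is blocked at Q.
Path 3: H → F ← C ← Q → W
  Q is a fork here and Q is conditioned on, so the path is blocked at Q.
Path 4: H → F ← T → Q → W
  Q is a chain here and Q is conditioned on, so the path is blocked at Q.
Since every path is blocked, d-separation holds.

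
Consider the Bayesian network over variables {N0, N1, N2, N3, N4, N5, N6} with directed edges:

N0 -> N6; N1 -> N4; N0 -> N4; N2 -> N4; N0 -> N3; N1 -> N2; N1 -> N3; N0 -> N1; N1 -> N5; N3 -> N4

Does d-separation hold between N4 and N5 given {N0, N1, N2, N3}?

Enumerating the 6 paths from N4 to N5 and testing each for blocking by {N0, N1, N2, N3}:
Path 1: N4 ← N3 ← N1 → N5
  N3 is a chain here and N3 is conditioned on, so the path is blocked at N3.
Path 2: N4 ← N3 ← N0 → N1 → N5
  N3 is a chain here and N3 is conditioned on, so the path is blocked at N3.
Path 3: N4 ← N1 → N5
  N1 is a fork here and N1 is conditioned on, so the path is blocked at N1.
Path 4: N4 ← N2 ← N1 → N5
  N2 is a chain here and N2 is conditioned on, so the path is blocked at N2.
Path 5: N4 ← N0 → N3 ← N1 → N5
  N0 is a fork here and N0 is conditioned on, so the path is blocked at N0.
Path 6: N4 ← N0 → N1 → N5
  N0 is a fork here and N0 is conditioned on, so the path is blocked at N0.
All paths are blocked; N4 ⊥ N5 | {N0, N1, N2, N3} holds.

Yes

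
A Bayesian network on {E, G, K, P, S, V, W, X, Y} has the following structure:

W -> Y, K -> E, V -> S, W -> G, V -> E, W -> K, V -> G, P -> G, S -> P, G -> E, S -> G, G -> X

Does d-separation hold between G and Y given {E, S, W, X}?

We examine all 5 paths between G and Y:
  1. G ← P ← S ← V → E ← K ← W → Y — P:chain[open]; S:chain[blocks]; V:fork[open]; E:collider[open]; K:chain[open]; W:fork[blocks] ⇒ blocked
  2. G ← S ← V → E ← K ← W → Y — S:chain[blocks]; V:fork[open]; E:collider[open]; K:chain[open]; W:fork[blocks] ⇒ blocked
  3. G ← V → E ← K ← W → Y — V:fork[open]; E:collider[open]; K:chain[open]; W:fork[blocks] ⇒ blocked
  4. G ← W → Y — W:fork[blocks] ⇒ blocked
  5. G → E ← K ← W → Y — E:collider[open]; K:chain[open]; W:fork[blocks] ⇒ blocked
Every path is blocked, so G and Y are d-separated given {E, S, W, X}.

Yes — G and Y are d-separated given {E, S, W, X}.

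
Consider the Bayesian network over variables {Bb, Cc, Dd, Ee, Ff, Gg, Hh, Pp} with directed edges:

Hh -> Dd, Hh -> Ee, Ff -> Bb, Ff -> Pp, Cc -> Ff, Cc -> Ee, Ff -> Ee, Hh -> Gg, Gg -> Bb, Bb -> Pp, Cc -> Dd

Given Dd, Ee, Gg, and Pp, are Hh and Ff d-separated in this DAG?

No

6 paths connect Hh and Ff; each must be blocked for d-separation to hold:
Path 1: Hh → Gg → Bb → Pp ← Ff
  Gg is a chain here and Gg is conditioned on, so the path is blocked at Gg.
Path 2: Hh → Gg → Bb ← Ff
  Gg is a chain here and Gg is conditioned on, so the path is blocked at Gg.
Path 3: Hh → Ee ← Cc → Ff
  Ee is a collider and Ee is conditioned on, which opens it; Cc is a fork and Cc is not conditioned on — no node blocks this path, so it is active.
Path 4: Hh → Ee ← Ff
  Ee is a collider and Ee is conditioned on, which opens it — no node blocks this path, so it is active.
Path 5: Hh → Dd ← Cc → Ee ← Ff
  Dd is a collider and Dd is conditioned on, which opens it; Cc is a fork and Cc is not conditioned on; Ee is a collider and Ee is conditioned on, which opens it — no node blocks this path, so it is active.
Path 6: Hh → Dd ← Cc → Ff
  Dd is a collider and Dd is conditioned on, which opens it; Cc is a fork and Cc is not conditioned on — no node blocks this path, so it is active.
Since the path Hh → Ee ← Cc → Ff is active, Hh and Ff are not d-separated given {Dd, Ee, Gg, Pp}.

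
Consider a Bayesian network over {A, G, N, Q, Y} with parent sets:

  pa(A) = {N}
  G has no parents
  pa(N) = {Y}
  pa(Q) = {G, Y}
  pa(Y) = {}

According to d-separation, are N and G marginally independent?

Only one path connects N and G:
  1. N ← Y → Q ← G — Y:fork[open]; Q:collider[blocks] ⇒ blocked
Every path is blocked, so N and G are d-separated given ∅.

Yes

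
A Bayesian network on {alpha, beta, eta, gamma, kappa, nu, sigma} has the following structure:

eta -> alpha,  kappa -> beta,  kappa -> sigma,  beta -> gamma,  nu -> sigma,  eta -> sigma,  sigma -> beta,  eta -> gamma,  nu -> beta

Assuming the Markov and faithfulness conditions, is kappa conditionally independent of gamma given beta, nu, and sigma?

We examine all 6 paths between kappa and gamma:
Path 1: kappa → beta ← nu → sigma ← eta → gamma
  nu is a fork here and nu is conditioned on, so the path is blocked at nu.
Path 2: kappa → beta ← sigma ← eta → gamma
  sigma is a chain here and sigma is conditioned on, so the path is blocked at sigma.
Path 3: kappa → beta → gamma
  beta is a chain here and beta is conditioned on, so the path is blocked at beta.
Path 4: kappa → sigma ← nu → beta → gamma
  nu is a fork here and nu is conditioned on, so the path is blocked at nu.
Path 5: kappa → sigma → beta → gamma
  sigma is a chain here and sigma is conditioned on, so the path is blocked at sigma.
Path 6: kappa → sigma ← eta → gamma
  sigma is a collider and sigma is conditioned on, which opens it; eta is a fork and eta is not conditioned on — no node blocks this path, so it is active.
Because an active path exists, kappa and gamma are not d-separated.

No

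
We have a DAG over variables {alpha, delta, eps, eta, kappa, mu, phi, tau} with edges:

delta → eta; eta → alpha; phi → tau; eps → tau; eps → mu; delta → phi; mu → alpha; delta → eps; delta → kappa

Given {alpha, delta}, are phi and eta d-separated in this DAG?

There are 4 undirected paths between phi and eta; checking each against the conditioning set {alpha, delta}:
Path 1: phi → tau ← eps ← delta → eta
  tau is a collider here and neither tau nor any of its descendants is conditioned on, so the collider stays closed — the path is blocked at tau.
Path 2: phi → tau ← eps → mu → alpha ← eta
  tau is a collider here and neither tau nor any of its descendants is conditioned on, so the collider stays closed — the path is blocked at tau.
Path 3: phi ← delta → eta
  delta is a fork here and delta is conditioned on, so the path is blocked at delta.
Path 4: phi ← delta → eps → mu → alpha ← eta
  delta is a fork here and delta is conditioned on, so the path is blocked at delta.
All paths are blocked; phi ⊥ eta | {alpha, delta} holds.

Yes — phi and eta are d-separated given {alpha, delta}.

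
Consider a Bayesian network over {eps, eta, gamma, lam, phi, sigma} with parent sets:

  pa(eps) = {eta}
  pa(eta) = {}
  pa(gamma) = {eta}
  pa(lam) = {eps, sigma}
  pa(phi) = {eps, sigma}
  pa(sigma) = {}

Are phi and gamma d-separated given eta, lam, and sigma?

We examine all 2 paths between phi and gamma:
  1. phi ← eps ← eta → gamma — eps:chain[open]; eta:fork[blocks] ⇒ blocked
  2. phi ← sigma → lam ← eps ← eta → gamma — sigma:fork[blocks]; lam:collider[open]; eps:chain[open]; eta:fork[blocks] ⇒ blocked
All paths are blocked; phi ⊥ gamma | {eta, lam, sigma} holds.

Yes — phi and gamma are d-separated given {eta, lam, sigma}.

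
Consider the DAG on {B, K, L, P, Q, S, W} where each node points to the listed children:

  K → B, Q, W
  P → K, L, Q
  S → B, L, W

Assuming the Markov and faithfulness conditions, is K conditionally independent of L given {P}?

We examine all 4 paths between K and L:
  1. K ← P → L — P:fork[blocks] ⇒ blocked
  2. K → B ← S → L — B:collider[blocks]; S:fork[open] ⇒ blocked
  3. K → Q ← P → L — Q:collider[blocks]; P:fork[blocks] ⇒ blocked
  4. K → W ← S → L — W:collider[blocks]; S:fork[open] ⇒ blocked
Every path is blocked, so K and L are d-separated given {P}.

Yes — K and L are d-separated given {P}.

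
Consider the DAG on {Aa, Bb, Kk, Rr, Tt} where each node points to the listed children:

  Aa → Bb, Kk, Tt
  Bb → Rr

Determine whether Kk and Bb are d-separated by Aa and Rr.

There is one path between Kk and Bb:
Path 1: Kk ← Aa → Bb
  Aa is a fork here and Aa is conditioned on, so the path is blocked at Aa.
Since every path is blocked, d-separation holds.

Yes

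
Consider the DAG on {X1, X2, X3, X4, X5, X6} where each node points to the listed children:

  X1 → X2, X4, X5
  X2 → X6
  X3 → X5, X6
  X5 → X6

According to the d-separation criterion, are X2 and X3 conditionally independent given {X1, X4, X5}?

Yes — X2 and X3 are d-separated given {X1, X4, X5}.

There are 4 undirected paths between X2 and X3; checking each against the conditioning set {X1, X4, X5}:
Path 1: X2 ← X1 → X5 ← X3
  X1 is a fork here and X1 is conditioned on, so the path is blocked at X1.
Path 2: X2 ← X1 → X5 → X6 ← X3
  X1 is a fork here and X1 is conditioned on, so the path is blocked at X1.
Path 3: X2 → X6 ← X5 ← X3
  X6 is a collider here and neither X6 nor any of its descendants is conditioned on, so the collider stays closed — the path is blocked at X6.
Path 4: X2 → X6 ← X3
  X6 is a collider here and neither X6 nor any of its descendants is conditioned on, so the collider stays closed — the path is blocked at X6.
All paths are blocked; X2 ⊥ X3 | {X1, X4, X5} holds.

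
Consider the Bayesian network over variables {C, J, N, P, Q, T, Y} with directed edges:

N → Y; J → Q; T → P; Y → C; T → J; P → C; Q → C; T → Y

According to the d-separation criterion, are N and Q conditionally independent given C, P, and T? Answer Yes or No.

Enumerating the 4 paths from N to Q and testing each for blocking by {C, P, T}:
  1. N → Y ← T → P → C ← Q — Y:collider[open]; T:fork[blocks]; P:chain[blocks]; C:collider[open] ⇒ blocked
  2. N → Y ← T → J → Q — Y:collider[open]; T:fork[blocks]; J:chain[open] ⇒ blocked
  3. N → Y → C ← P ← T → J → Q — Y:chain[open]; C:collider[open]; P:chain[blocks]; T:fork[blocks]; J:chain[open] ⇒ blocked
  4. N → Y → C ← Q — Y:chain[open]; C:collider[open] ⇒ active
Because an active path exists, N and Q are not d-separated.

No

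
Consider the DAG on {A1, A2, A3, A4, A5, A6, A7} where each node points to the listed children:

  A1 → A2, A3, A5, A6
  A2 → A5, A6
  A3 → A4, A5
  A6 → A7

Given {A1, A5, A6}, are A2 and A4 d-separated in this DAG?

There are 6 undirected paths between A2 and A4; checking each against the conditioning set {A1, A5, A6}:
Path 1: A2 → A6 ← A1 → A3 → A4
  A1 is a fork here and A1 is conditioned on, so the path is blocked at A1.
Path 2: A2 → A6 ← A1 → A5 ← A3 → A4
  A1 is a fork here and A1 is conditioned on, so the path is blocked at A1.
Path 3: A2 ← A1 → A3 → A4
  A1 is a fork here and A1 is conditioned on, so the path is blocked at A1.
Path 4: A2 ← A1 → A5 ← A3 → A4
  A1 is a fork here and A1 is conditioned on, so the path is blocked at A1.
Path 5: A2 → A5 ← A3 → A4
  A5 is a collider and A5 is conditioned on, which opens it; A3 is a fork and A3 is not conditioned on — no node blocks this path, so it is active.
Path 6: A2 → A5 ← A1 → A3 → A4
  A1 is a fork here and A1 is conditioned on, so the path is blocked at A1.
At least one path is unblocked, so d-separation fails.

No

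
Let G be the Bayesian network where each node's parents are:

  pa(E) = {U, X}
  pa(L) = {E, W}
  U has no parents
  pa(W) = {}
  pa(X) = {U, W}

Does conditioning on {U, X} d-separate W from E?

There are 3 undirected paths between W and E; checking each against the conditioning set {U, X}:
Path 1: W → X → E
  X is a chain here and X is conditioned on, so the path is blocked at X.
Path 2: W → X ← U → E
  U is a fork here and U is conditioned on, so the path is blocked at U.
Path 3: W → L ← E
  L is a collider here and neither L nor any of its descendants is conditioned on, so the collider stays closed — the path is blocked at L.
Every path is blocked, so W and E are d-separated given {U, X}.

Yes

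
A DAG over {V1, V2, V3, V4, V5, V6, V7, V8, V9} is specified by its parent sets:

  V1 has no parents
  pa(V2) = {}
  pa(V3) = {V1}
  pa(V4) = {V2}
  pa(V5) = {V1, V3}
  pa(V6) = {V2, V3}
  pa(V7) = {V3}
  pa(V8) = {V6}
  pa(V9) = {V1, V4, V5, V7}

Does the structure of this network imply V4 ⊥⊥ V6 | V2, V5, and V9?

No

There are 6 undirected paths between V4 and V6; checking each against the conditioning set {V2, V5, V9}:
Path 1: V4 ← V2 → V6
  V2 is a fork here and V2 is conditioned on, so the path is blocked at V2.
Path 2: V4 → V9 ← V7 ← V3 → V6
  V9 is a collider and V9 is conditioned on, which opens it; V7 is a chain and V7 is not conditioned on; V3 is a fork and V3 is not conditioned on — no node blocks this path, so it is active.
Path 3: V4 → V9 ← V1 → V3 → V6
  V9 is a collider and V9 is conditioned on, which opens it; V1 is a fork and V1 is not conditioned on; V3 is a chain and V3 is not conditioned on — no node blocks this path, so it is active.
Path 4: V4 → V9 ← V1 → V5 ← V3 → V6
  V9 is a collider and V9 is conditioned on, which opens it; V1 is a fork and V1 is not conditioned on; V5 is a collider and V5 is conditioned on, which opens it; V3 is a fork and V3 is not conditioned on — no node blocks this path, so it is active.
Path 5: V4 → V9 ← V5 ← V1 → V3 → V6
  V5 is a chain here and V5 is conditioned on, so the path is blocked at V5.
Path 6: V4 → V9 ← V5 ← V3 → V6
  V5 is a chain here and V5 is conditioned on, so the path is blocked at V5.
Because an active path exists, V4 and V6 are not d-separated.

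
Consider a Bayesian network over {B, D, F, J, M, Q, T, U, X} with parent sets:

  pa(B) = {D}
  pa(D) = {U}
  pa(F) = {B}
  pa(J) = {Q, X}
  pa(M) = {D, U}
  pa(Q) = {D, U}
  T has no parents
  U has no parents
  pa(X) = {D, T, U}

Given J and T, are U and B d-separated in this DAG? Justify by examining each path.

No

6 paths connect U and B; each must be blocked for d-separation to hold:
Path 1: U → X → J ← Q ← D → B
  X is a chain and X is not conditioned on; J is a collider and J is conditioned on, which opens it; Q is a chain and Q is not conditioned on; D is a fork and D is not conditioned on — no node blocks this path, so it is active.
Path 2: U → X ← D → B
  X is a collider and its descendant J is conditioned on, which opens it; D is a fork and D is not conditioned on — no node blocks this path, so it is active.
Path 3: U → D → B
  D is a chain and D is not conditioned on — no node blocks this path, so it is active.
Path 4: U → M ← D → B
  M is a collider here and neither M nor any of its descendants is conditioned on, so the collider stays closed — the path is blocked at M.
Path 5: U → Q → J ← X ← D → B
  Q is a chain and Q is not conditioned on; J is a collider and J is conditioned on, which opens it; X is a chain and X is not conditioned on; D is a fork and D is not conditioned on — no node blocks this path, so it is active.
Path 6: U → Q ← D → B
  Q is a collider and its descendant J is conditioned on, which opens it; D is a fork and D is not conditioned on — no node blocks this path, so it is active.
At least one path is unblocked, so d-separation fails.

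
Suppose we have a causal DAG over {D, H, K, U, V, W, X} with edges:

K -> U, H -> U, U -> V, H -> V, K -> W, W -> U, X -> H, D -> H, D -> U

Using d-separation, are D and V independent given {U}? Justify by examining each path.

No

We examine all 4 paths between D and V:
  1. D → H → U → V — H:chain[open]; U:chain[blocks] ⇒ blocked
  2. D → H → V — H:chain[open] ⇒ active
  3. D → U ← H → V — U:collider[open]; H:fork[open] ⇒ active
  4. D → U → V — U:chain[blocks] ⇒ blocked
Because an active path exists, D and V are not d-separated.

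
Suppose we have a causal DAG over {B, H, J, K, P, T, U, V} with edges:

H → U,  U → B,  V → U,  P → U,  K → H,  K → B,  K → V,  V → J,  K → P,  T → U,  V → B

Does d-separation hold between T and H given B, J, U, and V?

No

6 paths connect T and H; each must be blocked for d-separation to hold:
Path 1: T → U → B ← V ← K → H
  U is a chain here and U is conditioned on, so the path is blocked at U.
Path 2: T → U → B ← K → H
  U is a chain here and U is conditioned on, so the path is blocked at U.
Path 3: T → U ← P ← K → H
  U is a collider and U is conditioned on, which opens it; P is a chain and P is not conditioned on; K is a fork and K is not conditioned on — no node blocks this path, so it is active.
Path 4: T → U ← V → B ← K → H
  V is a fork here and V is conditioned on, so the path is blocked at V.
Path 5: T → U ← V ← K → H
  V is a chain here and V is conditioned on, so the path is blocked at V.
Path 6: T → U ← H
  U is a collider and U is conditioned on, which opens it — no node blocks this path, so it is active.
Since the path T → U ← P ← K → H is active, T and H are not d-separated given {B, J, U, V}.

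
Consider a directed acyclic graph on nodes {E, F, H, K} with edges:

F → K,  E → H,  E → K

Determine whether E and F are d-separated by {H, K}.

No — E and F are not d-separated given {H, K}.

Only one path connects E and F:
Path 1: E → K ← F
  K is a collider and K is conditioned on, which opens it — no node blocks this path, so it is active.
Because an active path exists, E and F are not d-separated.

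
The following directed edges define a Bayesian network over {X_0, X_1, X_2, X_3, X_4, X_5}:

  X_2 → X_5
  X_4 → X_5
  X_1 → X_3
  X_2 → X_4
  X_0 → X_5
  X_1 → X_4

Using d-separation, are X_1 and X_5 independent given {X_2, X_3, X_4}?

Yes

We examine all 2 paths between X_1 and X_5:
Path 1: X_1 → X_4 → X_5
  X_4 is a chain here and X_4 is conditioned on, so the path is blocked at X_4.
Path 2: X_1 → X_4 ← X_2 → X_5
  X_2 is a fork here and X_2 is conditioned on, so the path is blocked at X_2.
All paths are blocked; X_1 ⊥ X_5 | {X_2, X_3, X_4} holds.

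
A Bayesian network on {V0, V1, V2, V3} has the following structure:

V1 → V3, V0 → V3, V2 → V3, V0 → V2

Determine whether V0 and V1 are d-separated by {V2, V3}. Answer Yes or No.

We examine all 2 paths between V0 and V1:
Path 1: V0 → V2 → V3 ← V1
  V2 is a chain here and V2 is conditioned on, so the path is blocked at V2.
Path 2: V0 → V3 ← V1
  V3 is a collider and V3 is conditioned on, which opens it — no node blocks this path, so it is active.
Since the path V0 → V3 ← V1 is active, V0 and V1 are not d-separated given {V2, V3}.

No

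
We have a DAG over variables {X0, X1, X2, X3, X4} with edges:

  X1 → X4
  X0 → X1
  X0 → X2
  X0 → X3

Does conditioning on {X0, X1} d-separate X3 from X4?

Yes

The only undirected path from X3 to X4 is:
  1. X3 ← X0 → X1 → X4 — X0:fork[blocks]; X1:chain[blocks] ⇒ blocked
All paths are blocked; X3 ⊥ X4 | {X0, X1} holds.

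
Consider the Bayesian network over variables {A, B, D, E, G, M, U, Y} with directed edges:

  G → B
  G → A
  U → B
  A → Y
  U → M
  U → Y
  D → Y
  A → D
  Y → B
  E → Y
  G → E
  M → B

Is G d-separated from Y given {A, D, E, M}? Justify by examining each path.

Yes — G and Y are d-separated given {A, D, E, M}.

There are 6 undirected paths between G and Y; checking each against the conditioning set {A, D, E, M}:
Path 1: G → A → D → Y
  A is a chain here and A is conditioned on, so the path is blocked at A.
Path 2: G → A → Y
  A is a chain here and A is conditioned on, so the path is blocked at A.
Path 3: G → E → Y
  E is a chain here and E is conditioned on, so the path is blocked at E.
Path 4: G → B ← U → Y
  B is a collider here and neither B nor any of its descendants is conditioned on, so the collider stays closed — the path is blocked at B.
Path 5: G → B ← Y
  B is a collider here and neither B nor any of its descendants is conditioned on, so the collider stays closed — the path is blocked at B.
Path 6: G → B ← M ← U → Y
  B is a collider here and neither B nor any of its descendants is conditioned on, so the collider stays closed — the path is blocked at B.
Since every path is blocked, d-separation holds.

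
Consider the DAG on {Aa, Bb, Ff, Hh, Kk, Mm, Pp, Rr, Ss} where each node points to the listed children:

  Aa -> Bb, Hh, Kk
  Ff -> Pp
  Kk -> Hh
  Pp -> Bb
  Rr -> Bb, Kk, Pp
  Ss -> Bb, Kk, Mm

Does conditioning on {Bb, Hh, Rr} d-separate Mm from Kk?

5 paths connect Mm and Kk; each must be blocked for d-separation to hold:
Path 1: Mm ← Ss → Bb ← Pp ← Rr → Kk
  Rr is a fork here and Rr is conditioned on, so the path is blocked at Rr.
Path 2: Mm ← Ss → Bb ← Aa → Hh ← Kk
  Ss is a fork and Ss is not conditioned on; Bb is a collider and Bb is conditioned on, which opens it; Aa is a fork and Aa is not conditioned on; Hh is a collider and Hh is conditioned on, which opens it — no node blocks this path, so it is active.
Path 3: Mm ← Ss → Bb ← Aa → Kk
  Ss is a fork and Ss is not conditioned on; Bb is a collider and Bb is conditioned on, which opens it; Aa is a fork and Aa is not conditioned on — no node blocks this path, so it is active.
Path 4: Mm ← Ss → Bb ← Rr → Kk
  Rr is a fork here and Rr is conditioned on, so the path is blocked at Rr.
Path 5: Mm ← Ss → Kk
  Ss is a fork and Ss is not conditioned on — no node blocks this path, so it is active.
At least one path is unblocked, so d-separation fails.

No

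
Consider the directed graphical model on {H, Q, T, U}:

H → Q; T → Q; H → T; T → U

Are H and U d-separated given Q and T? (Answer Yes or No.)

We examine all 2 paths between H and U:
Path 1: H → T → U
  T is a chain here and T is conditioned on, so the path is blocked at T.
Path 2: H → Q ← T → U
  T is a fork here and T is conditioned on, so the path is blocked at T.
Since every path is blocked, d-separation holds.

Yes — H and U are d-separated given {Q, T}.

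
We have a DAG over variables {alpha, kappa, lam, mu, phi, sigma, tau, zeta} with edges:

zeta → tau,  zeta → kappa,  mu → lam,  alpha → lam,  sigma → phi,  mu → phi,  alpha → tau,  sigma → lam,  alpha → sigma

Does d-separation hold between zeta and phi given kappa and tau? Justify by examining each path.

No

We examine all 4 paths between zeta and phi:
  1. zeta → tau ← alpha → sigma → phi — tau:collider[open]; alpha:fork[open]; sigma:chain[open] ⇒ active
  2. zeta → tau ← alpha → sigma → lam ← mu → phi — tau:collider[open]; alpha:fork[open]; sigma:chain[open]; lam:collider[blocks]; mu:fork[open] ⇒ blocked
  3. zeta → tau ← alpha → lam ← sigma → phi — tau:collider[open]; alpha:fork[open]; lam:collider[blocks]; sigma:fork[open] ⇒ blocked
  4. zeta → tau ← alpha → lam ← mu → phi — tau:collider[open]; alpha:fork[open]; lam:collider[blocks]; mu:fork[open] ⇒ blocked
At least one path is unblocked, so d-separation fails.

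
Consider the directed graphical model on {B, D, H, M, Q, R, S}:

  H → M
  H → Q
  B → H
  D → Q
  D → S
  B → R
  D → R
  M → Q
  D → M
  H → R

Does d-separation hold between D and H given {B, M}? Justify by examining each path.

There are 6 undirected paths between D and H; checking each against the conditioning set {B, M}:
Path 1: D → M → Q ← H
  M is a chain here and M is conditioned on, so the path is blocked at M.
Path 2: D → M ← H
  M is a collider and M is conditioned on, which opens it — no node blocks this path, so it is active.
Path 3: D → Q ← M ← H
  Q is a collider here and neither Q nor any of its descendants is conditioned on, so the collider stays closed — the path is blocked at Q.
Path 4: D → Q ← H
  Q is a collider here and neither Q nor any of its descendants is conditioned on, so the collider stays closed — the path is blocked at Q.
Path 5: D → R ← B → H
  R is a collider here and neither R nor any of its descendants is conditioned on, so the collider stays closed — the path is blocked at R.
Path 6: D → R ← H
  R is a collider here and neither R nor any of its descendants is conditioned on, so the collider stays closed — the path is blocked at R.
Because an active path exists, D and H are not d-separated.

No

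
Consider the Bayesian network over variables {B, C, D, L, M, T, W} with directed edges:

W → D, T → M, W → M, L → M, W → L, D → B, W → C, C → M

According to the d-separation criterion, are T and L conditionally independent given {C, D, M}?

No

3 paths connect T and L; each must be blocked for d-separation to hold:
Path 1: T → M ← L
  M is a collider and M is conditioned on, which opens it — no node blocks this path, so it is active.
Path 2: T → M ← C ← W → L
  C is a chain here and C is conditioned on, so the path is blocked at C.
Path 3: T → M ← W → L
  M is a collider and M is conditioned on, which opens it; W is a fork and W is not conditioned on — no node blocks this path, so it is active.
Because an active path exists, T and L are not d-separated.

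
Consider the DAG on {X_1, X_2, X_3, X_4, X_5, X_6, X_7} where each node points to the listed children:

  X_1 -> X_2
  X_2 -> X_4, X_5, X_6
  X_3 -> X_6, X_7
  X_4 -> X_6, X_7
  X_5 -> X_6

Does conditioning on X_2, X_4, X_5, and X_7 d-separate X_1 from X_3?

There are 6 undirected paths between X_1 and X_3; checking each against the conditioning set {X_2, X_4, X_5, X_7}:
Path 1: X_1 → X_2 → X_6 ← X_3
  X_2 is a chain here and X_2 is conditioned on, so the path is blocked at X_2.
Path 2: X_1 → X_2 → X_6 ← X_4 → X_7 ← X_3
  X_2 is a chain here and X_2 is conditioned on, so the path is blocked at X_2.
Path 3: X_1 → X_2 → X_5 → X_6 ← X_3
  X_2 is a chain here and X_2 is conditioned on, so the path is blocked at X_2.
Path 4: X_1 → X_2 → X_5 → X_6 ← X_4 → X_7 ← X_3
  X_2 is a chain here and X_2 is conditioned on, so the path is blocked at X_2.
Path 5: X_1 → X_2 → X_4 → X_7 ← X_3
  X_2 is a chain here and X_2 is conditioned on, so the path is blocked at X_2.
Path 6: X_1 → X_2 → X_4 → X_6 ← X_3
  X_2 is a chain here and X_2 is conditioned on, so the path is blocked at X_2.
Since every path is blocked, d-separation holds.

Yes — X_1 and X_3 are d-separated given {X_2, X_4, X_5, X_7}.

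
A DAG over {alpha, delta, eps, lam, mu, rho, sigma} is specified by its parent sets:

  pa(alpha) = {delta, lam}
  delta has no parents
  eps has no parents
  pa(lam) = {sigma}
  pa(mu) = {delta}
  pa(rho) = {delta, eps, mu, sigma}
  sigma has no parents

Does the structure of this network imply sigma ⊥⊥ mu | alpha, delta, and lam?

Yes — sigma and mu are d-separated given {alpha, delta, lam}.

Enumerating the 4 paths from sigma to mu and testing each for blocking by {alpha, delta, lam}:
  1. sigma → rho ← mu — rho:collider[blocks] ⇒ blocked
  2. sigma → rho ← delta → mu — rho:collider[blocks]; delta:fork[blocks] ⇒ blocked
  3. sigma → lam → alpha ← delta → rho ← mu — lam:chain[blocks]; alpha:collider[open]; delta:fork[blocks]; rho:collider[blocks] ⇒ blocked
  4. sigma → lam → alpha ← delta → mu — lam:chain[blocks]; alpha:collider[open]; delta:fork[blocks] ⇒ blocked
All paths are blocked; sigma ⊥ mu | {alpha, delta, lam} holds.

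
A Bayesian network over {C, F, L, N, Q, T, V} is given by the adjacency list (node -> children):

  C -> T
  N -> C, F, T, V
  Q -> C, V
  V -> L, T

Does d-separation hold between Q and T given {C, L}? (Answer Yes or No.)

We examine all 6 paths between Q and T:
  1. Q → C → T — C:chain[blocks] ⇒ blocked
  2. Q → C ← N → T — C:collider[open]; N:fork[open] ⇒ active
  3. Q → C ← N → V → T — C:collider[open]; N:fork[open]; V:chain[open] ⇒ active
  4. Q → V → T — V:chain[open] ⇒ active
  5. Q → V ← N → C → T — V:collider[open]; N:fork[open]; C:chain[blocks] ⇒ blocked
  6. Q → V ← N → T — V:collider[open]; N:fork[open] ⇒ active
Because an active path exists, Q and T are not d-separated.

No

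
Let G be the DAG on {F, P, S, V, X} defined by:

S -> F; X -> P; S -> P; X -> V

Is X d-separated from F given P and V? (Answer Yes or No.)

Only one path connects X and F:
Path 1: X → P ← S → F
  P is a collider and P is conditioned on, which opens it; S is a fork and S is not conditioned on — no node blocks this path, so it is active.
Since the path X → P ← S → F is active, X and F are not d-separated given {P, V}.

No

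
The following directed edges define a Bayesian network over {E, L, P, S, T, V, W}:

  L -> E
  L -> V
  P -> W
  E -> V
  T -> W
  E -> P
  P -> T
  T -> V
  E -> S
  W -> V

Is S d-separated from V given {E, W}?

Yes

Enumerating the 6 paths from S to V and testing each for blocking by {E, W}:
Path 1: S ← E → V
  E is a fork here and E is conditioned on, so the path is blocked at E.
Path 2: S ← E → P → W → V
  E is a fork here and E is conditioned on, so the path is blocked at E.
Path 3: S ← E → P → W ← T → V
  E is a fork here and E is conditioned on, so the path is blocked at E.
Path 4: S ← E → P → T → V
  E is a fork here and E is conditioned on, so the path is blocked at E.
Path 5: S ← E → P → T → W → V
  E is a fork here and E is conditioned on, so the path is blocked at E.
Path 6: S ← E ← L → V
  E is a chain here and E is conditioned on, so the path is blocked at E.
Since every path is blocked, d-separation holds.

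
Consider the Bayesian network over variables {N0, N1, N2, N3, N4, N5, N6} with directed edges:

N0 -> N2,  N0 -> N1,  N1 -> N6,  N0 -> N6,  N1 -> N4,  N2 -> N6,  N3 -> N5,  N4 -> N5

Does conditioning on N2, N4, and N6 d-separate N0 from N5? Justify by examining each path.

3 paths connect N0 and N5; each must be blocked for d-separation to hold:
Path 1: N0 → N2 → N6 ← N1 → N4 → N5
  N2 is a chain here and N2 is conditioned on, so the path is blocked at N2.
Path 2: N0 → N1 → N4 → N5
  N4 is a chain here and N4 is conditioned on, so the path is blocked at N4.
Path 3: N0 → N6 ← N1 → N4 → N5
  N4 is a chain here and N4 is conditioned on, so the path is blocked at N4.
All paths are blocked; N0 ⊥ N5 | {N2, N4, N6} holds.

Yes — N0 and N5 are d-separated given {N2, N4, N6}.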